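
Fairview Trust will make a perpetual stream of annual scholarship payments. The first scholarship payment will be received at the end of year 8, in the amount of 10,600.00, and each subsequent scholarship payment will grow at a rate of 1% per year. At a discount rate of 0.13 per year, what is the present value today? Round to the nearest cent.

37547.02

Value at end of year 7: C₁ / (r − g) = 10,600.00 / (0.13 − 0.01) = 88,333.3333
Discount to today: PV = 88,333.3333 / (1 + 0.13)^7 = 88,333.3333 / 2.352605 = 37,547.02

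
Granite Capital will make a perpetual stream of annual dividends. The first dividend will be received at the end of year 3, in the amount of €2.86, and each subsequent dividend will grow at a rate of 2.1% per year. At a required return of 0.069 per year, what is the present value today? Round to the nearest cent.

Value at end of year 2: C₁ / (r − g) = €2.86 / (0.069 − 0.021) = €59.5833
Discount to today: PV = €59.5833 / (1 + 0.069)^2 = €59.5833 / 1.142761 = €52.14

€52.14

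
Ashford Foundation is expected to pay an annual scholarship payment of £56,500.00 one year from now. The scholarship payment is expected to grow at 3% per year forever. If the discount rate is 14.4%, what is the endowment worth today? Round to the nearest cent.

Growing perpetuity: P = D₁ / (r − g) = £56,500.0000 / (0.144 − 0.03) = £495,614.04

£495614.04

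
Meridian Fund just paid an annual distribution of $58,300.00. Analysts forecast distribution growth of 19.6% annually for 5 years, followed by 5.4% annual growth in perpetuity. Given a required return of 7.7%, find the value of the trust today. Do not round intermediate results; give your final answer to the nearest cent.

$4915485.38

D_1 = 69726.80000
D_2 = 83393.25280
D_3 = 99738.33035
D_4 = 119287.04310
D_5 = 142667.30354
Terminal value at year 5: TV = D_5×(1+g_2)/(r−g_2) = 150371.33794/0.023 = 6537884.25807
P_0 = D_1/(1+r)^1 + D_2/(1+r)^2 + D_3/(1+r)^3 + D_4/(1+r)^4 + D_5/(1+r)^5 + TV/(1+r)^5
    = 64741.68988 + 71895.13565 + 79838.98072 + 88660.55798 + 98456.84990 + 4511892.16504 = 4915485.37917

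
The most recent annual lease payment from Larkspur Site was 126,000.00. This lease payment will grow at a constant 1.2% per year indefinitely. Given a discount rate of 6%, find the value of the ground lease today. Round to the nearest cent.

D₁ = D₀ × (1 + g) = 126,000.00 × 1.012 = 127,512.0000
Growing perpetuity: P = D₁ / (r − g) = 127,512.0000 / (0.06 − 0.012) = 2,656,500.00

2656500.00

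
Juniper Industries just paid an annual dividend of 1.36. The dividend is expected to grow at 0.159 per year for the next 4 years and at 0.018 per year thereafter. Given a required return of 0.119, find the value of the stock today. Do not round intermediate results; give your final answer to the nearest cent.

D_1 = 1.57624
D_2 = 1.82686
D_3 = 2.11733
D_4 = 2.45399
Terminal value at year 4: TV = D_4×(1+g_2)/(r−g_2) = 2.49816/0.101 = 24.73427
P_0 = D_1/(1+r)^1 + D_2/(1+r)^2 + D_3/(1+r)^3 + D_4/(1+r)^4 + TV/(1+r)^4
    = 1.40861 + 1.45897 + 1.51112 + 1.56514 + 15.77534 = 21.71918

21.72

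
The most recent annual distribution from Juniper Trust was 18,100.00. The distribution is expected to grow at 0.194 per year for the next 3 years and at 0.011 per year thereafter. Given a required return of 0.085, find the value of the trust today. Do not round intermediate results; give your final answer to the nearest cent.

D_1 = 21611.40000
D_2 = 25804.01160
D_3 = 30809.98985
Terminal value at year 3: TV = D_3×(1+g_2)/(r−g_2) = 31148.89974/0.074 = 420931.07755
P_0 = D_1/(1+r)^1 + D_2/(1+r)^2 + D_3/(1+r)^3 + TV/(1+r)^3
    = 19918.34101 + 21919.35407 + 24121.39057 + 329550.34950 = 395509.43515

395509.44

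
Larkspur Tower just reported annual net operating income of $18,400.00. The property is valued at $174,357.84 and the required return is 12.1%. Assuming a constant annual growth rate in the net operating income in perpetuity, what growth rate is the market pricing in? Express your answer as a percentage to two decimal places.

1.40%

P = D₀(1+g)/(r−g) ⇒ P(r−g) = D₀(1+g) ⇒ g(P+D₀) = P·r − D₀
g = (P·r − D₀)/(P + D₀) = ($174,357.84×0.121 − $18,400.00) / ($174,357.84 + $18,400.00) = 0.013993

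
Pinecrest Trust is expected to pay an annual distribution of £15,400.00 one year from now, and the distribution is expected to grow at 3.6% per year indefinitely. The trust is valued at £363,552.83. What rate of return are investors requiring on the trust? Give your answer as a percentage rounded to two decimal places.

7.84%

P = D₁/(r − g) ⇒ r = D₁/P + g = £15,400.0000/£363,552.83 + 0.036 = 0.042360 + 0.036 = 0.078360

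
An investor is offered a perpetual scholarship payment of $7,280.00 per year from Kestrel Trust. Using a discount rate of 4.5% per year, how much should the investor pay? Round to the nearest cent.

Level perpetuity: PV = C / r = $7,280.00 / 0.045 = $161,777.78

$161777.78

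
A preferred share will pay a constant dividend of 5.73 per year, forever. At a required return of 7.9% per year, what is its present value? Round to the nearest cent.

Level perpetuity: PV = C / r = 5.73 / 0.079 = 72.53

72.53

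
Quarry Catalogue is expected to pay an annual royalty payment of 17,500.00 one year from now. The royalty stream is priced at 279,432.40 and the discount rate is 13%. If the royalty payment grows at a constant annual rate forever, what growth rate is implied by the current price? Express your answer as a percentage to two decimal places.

P = D₁/(r−g) ⇒ g = r − D₁/P = 0.13 − 17,500.00/279,432.40 = 0.067373

6.74%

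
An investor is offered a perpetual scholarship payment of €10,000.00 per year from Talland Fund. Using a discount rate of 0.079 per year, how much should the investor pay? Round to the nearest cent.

€126582.28

Level perpetuity: PV = C / r = €10,000.00 / 0.079 = €126,582.28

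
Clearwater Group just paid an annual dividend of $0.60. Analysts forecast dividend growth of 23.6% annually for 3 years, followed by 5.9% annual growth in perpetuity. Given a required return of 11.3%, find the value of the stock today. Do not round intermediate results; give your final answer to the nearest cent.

D_1 = 0.74160
D_2 = 0.91662
D_3 = 1.13294
Terminal value at year 3: TV = D_3×(1+g_2)/(r−g_2) = 1.19978/0.054 = 22.21820
P_0 = D_1/(1+r)^1 + D_2/(1+r)^2 + D_3/(1+r)^3 + TV/(1+r)^3
    = 0.66631 + 0.73994 + 0.82171 + 16.11474 = 18.34271

$18.34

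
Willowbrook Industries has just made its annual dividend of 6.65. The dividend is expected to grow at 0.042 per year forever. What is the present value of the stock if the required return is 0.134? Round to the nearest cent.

D₁ = D₀ × (1 + g) = 6.65 × 1.042 = 6.9293
Growing perpetuity: P = D₁ / (r − g) = 6.9293 / (0.134 − 0.042) = 75.32

75.32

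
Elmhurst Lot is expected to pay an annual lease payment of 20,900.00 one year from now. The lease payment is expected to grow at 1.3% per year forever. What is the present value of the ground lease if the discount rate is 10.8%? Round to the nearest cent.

Growing perpetuity: P = D₁ / (r − g) = 20,900.0000 / (0.108 − 0.013) = 220,000.00

220000.00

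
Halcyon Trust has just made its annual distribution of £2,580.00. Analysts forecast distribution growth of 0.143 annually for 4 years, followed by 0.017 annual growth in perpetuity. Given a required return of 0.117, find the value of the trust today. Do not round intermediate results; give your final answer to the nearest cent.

D_1 = 2948.94000
D_2 = 3370.63842
D_3 = 3852.63971
D_4 = 4403.56719
Terminal value at year 4: TV = D_4×(1+g_2)/(r−g_2) = 4478.42784/0.1 = 44784.27835
P_0 = D_1/(1+r)^1 + D_2/(1+r)^2 + D_3/(1+r)^3 + D_4/(1+r)^4 + TV/(1+r)^4
    = 2640.05372 + 2701.50528 + 2764.38723 + 2828.73286 + 28768.21316 = 39702.89224

£39702.89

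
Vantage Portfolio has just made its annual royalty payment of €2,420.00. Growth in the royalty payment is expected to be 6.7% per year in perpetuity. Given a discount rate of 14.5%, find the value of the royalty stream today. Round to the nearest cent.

D₁ = D₀ × (1 + g) = €2,420.00 × 1.067 = €2,582.1400
Growing perpetuity: P = D₁ / (r − g) = €2,582.1400 / (0.145 − 0.067) = €33,104.36

€33104.36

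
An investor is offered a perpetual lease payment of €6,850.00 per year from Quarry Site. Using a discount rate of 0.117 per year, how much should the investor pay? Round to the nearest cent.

€58547.01

Level perpetuity: PV = C / r = €6,850.00 / 0.117 = €58,547.01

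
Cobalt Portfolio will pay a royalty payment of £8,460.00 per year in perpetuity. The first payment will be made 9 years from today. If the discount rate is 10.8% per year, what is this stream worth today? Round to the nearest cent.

£34484.86

Value at end of year 8: C / r = £8,460.00 / 0.108 = £78,333.3333
Discount to today: PV = £78,333.3333 / (1 + 0.108)^8 = £78,333.3333 / 2.271528 = £34,484.86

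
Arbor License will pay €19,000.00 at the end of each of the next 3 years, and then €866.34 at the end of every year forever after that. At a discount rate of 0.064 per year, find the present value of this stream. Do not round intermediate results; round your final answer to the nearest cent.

€61651.55

PV of 3-year annuity: €19,000.00 × [1 − (1+0.064)^−3] / 0.064 = 50413.69536
Perpetuity value at year 3: €866.34 / 0.064 = 13536.56250
PV of perpetuity: 13536.56250 / (1+0.064)^3 = 11237.85719
Total PV = 50413.69536 + 11237.85719 = 61651.55255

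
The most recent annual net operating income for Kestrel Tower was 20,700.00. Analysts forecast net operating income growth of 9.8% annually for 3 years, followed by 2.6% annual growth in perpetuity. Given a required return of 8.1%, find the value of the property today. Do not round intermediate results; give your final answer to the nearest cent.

D_1 = 22728.60000
D_2 = 24956.00280
D_3 = 27401.69107
Terminal value at year 3: TV = D_3×(1+g_2)/(r−g_2) = 28114.13504/0.055 = 511166.09168
P_0 = D_1/(1+r)^1 + D_2/(1+r)^2 + D_3/(1+r)^3 + TV/(1+r)^3
    = 21025.53191 + 21356.18320 + 21692.03437 + 404655.04121 = 468728.79070

468728.79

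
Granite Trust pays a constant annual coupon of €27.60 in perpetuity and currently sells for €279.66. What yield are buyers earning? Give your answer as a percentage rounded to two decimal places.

P = C/r ⇒ r = C/P = €27.60/€279.66 = 0.098691

9.87%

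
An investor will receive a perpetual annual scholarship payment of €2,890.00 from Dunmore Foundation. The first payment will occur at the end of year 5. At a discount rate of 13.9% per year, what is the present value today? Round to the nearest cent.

€12353.45

Value at end of year 4: C / r = €2,890.00 / 0.139 = €20,791.3669
Discount to today: PV = €20,791.3669 / (1 + 0.139)^4 = €20,791.3669 / 1.683042 = €12,353.45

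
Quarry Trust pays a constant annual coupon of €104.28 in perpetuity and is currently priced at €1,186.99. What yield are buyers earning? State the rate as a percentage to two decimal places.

8.79%

P = C/r ⇒ r = C/P = €104.28/€1,186.99 = 0.087852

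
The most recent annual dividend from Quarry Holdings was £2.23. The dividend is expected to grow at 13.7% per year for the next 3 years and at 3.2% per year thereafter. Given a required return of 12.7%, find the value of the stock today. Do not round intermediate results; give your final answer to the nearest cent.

£31.68

D_1 = 2.53551
D_2 = 2.88287
D_3 = 3.27783
Terminal value at year 3: TV = D_3×(1+g_2)/(r−g_2) = 3.38272/0.095 = 35.60757
P_0 = D_1/(1+r)^1 + D_2/(1+r)^2 + D_3/(1+r)^3 + TV/(1+r)^3
    = 2.24979 + 2.26975 + 2.28989 + 24.87543 = 31.68486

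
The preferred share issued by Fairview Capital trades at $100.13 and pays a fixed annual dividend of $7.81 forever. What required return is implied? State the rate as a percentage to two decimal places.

P = C/r ⇒ r = C/P = $7.81/$100.13 = 0.077999

7.80%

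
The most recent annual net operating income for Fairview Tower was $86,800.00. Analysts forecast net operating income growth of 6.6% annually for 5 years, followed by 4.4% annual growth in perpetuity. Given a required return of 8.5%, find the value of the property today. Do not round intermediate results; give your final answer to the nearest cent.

D_1 = 92528.80000
D_2 = 98635.70080
D_3 = 105145.65705
D_4 = 112085.27042
D_5 = 119482.89827
Terminal value at year 5: TV = D_5×(1+g_2)/(r−g_2) = 124740.14579/0.041 = 3042442.58023
P_0 = D_1/(1+r)^1 + D_2/(1+r)^2 + D_3/(1+r)^3 + D_4/(1+r)^4 + D_5/(1+r)^5 + TV/(1+r)^5
    = 85280.00000 + 83786.61751 + 82319.38642 + 80877.84878 + 79461.55465 + 2023362.51360 = 2435087.92097

$2435087.92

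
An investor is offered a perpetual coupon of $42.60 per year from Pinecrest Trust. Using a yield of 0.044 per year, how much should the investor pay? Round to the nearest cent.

Level perpetuity: PV = C / r = $42.60 / 0.044 = $968.18

$968.18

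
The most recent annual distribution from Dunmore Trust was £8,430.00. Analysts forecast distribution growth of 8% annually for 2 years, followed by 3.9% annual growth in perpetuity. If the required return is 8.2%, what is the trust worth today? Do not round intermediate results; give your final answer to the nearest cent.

D_1 = 9104.40000
D_2 = 9832.75200
Terminal value at year 2: TV = D_2×(1+g_2)/(r−g_2) = 10216.22933/0.043 = 237586.72856
P_0 = D_1/(1+r)^1 + D_2/(1+r)^2 + TV/(1+r)^2
    = 8414.41774 + 8398.86429 + 202940.00000 = 219753.28204

£219753.28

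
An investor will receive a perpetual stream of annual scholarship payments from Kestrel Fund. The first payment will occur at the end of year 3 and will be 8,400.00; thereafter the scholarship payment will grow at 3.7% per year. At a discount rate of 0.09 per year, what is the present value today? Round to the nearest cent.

133398.34

Value at end of year 2: C₁ / (r − g) = 8,400.00 / (0.09 − 0.037) = 158,490.5660
Discount to today: PV = 158,490.5660 / (1 + 0.09)^2 = 158,490.5660 / 1.188100 = 133,398.34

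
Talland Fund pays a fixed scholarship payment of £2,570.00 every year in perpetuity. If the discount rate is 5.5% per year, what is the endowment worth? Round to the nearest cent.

Level perpetuity: PV = C / r = £2,570.00 / 0.055 = £46,727.27

£46727.27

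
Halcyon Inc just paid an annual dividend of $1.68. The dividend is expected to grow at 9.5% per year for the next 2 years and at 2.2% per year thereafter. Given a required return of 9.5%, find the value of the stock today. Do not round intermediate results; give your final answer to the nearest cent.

$26.88

D_1 = 1.83960
D_2 = 2.01436
Terminal value at year 2: TV = D_2×(1+g_2)/(r−g_2) = 2.05868/0.073 = 28.20107
P_0 = D_1/(1+r)^1 + D_2/(1+r)^2 + TV/(1+r)^2
    = 1.68000 + 1.68000 + 23.52000 = 26.88000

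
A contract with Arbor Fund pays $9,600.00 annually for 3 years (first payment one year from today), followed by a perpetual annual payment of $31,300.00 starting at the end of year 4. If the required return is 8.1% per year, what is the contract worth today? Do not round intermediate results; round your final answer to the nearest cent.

PV of 3-year annuity: $9,600.00 × [1 − (1+0.081)^−3] / 0.081 = 24695.55808
Perpetuity value at year 3: $31,300.00 / 0.081 = 386419.75309
PV of perpetuity: 386419.75309 / (1+0.081)^3 = 305901.94392
Total PV = 24695.55808 + 305901.94392 = 330597.50200

$330597.50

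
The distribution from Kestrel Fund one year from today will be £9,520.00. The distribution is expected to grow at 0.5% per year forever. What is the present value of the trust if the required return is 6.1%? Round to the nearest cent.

Growing perpetuity: P = D₁ / (r − g) = £9,520.0000 / (0.061 − 0.005) = £170,000.00

£170000.00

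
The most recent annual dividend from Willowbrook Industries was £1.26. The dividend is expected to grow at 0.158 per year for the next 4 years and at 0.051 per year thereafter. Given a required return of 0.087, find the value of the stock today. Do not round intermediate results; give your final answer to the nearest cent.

D_1 = 1.45908
D_2 = 1.68961
D_3 = 1.95657
D_4 = 2.26571
Terminal value at year 4: TV = D_4×(1+g_2)/(r−g_2) = 2.38126/0.036 = 66.14621
P_0 = D_1/(1+r)^1 + D_2/(1+r)^2 + D_3/(1+r)^3 + D_4/(1+r)^4 + TV/(1+r)^4
    = 1.34230 + 1.42998 + 1.52338 + 1.62288 + 47.37910 = 53.29764

£53.30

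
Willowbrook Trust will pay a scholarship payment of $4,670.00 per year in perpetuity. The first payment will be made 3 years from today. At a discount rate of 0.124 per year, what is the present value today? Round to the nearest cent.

Value at end of year 2: C / r = $4,670.00 / 0.124 = $37,661.2903
Discount to today: PV = $37,661.2903 / (1 + 0.124)^2 = $37,661.2903 / 1.263376 = $29,810.04

$29810.04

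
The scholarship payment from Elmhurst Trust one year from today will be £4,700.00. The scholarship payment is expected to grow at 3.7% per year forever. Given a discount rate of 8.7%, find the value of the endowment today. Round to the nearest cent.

£94000.00

Growing perpetuity: P = D₁ / (r − g) = £4,700.0000 / (0.087 − 0.037) = £94,000.00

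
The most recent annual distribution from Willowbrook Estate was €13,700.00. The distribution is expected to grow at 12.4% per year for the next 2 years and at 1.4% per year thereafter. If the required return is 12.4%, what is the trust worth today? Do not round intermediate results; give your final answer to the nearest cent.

D_1 = 15398.80000
D_2 = 17308.25120
Terminal value at year 2: TV = D_2×(1+g_2)/(r−g_2) = 17550.56672/0.11 = 159550.60652
P_0 = D_1/(1+r)^1 + D_2/(1+r)^2 + TV/(1+r)^2
    = 13700.00000 + 13700.00000 + 126289.09091 = 153689.09091

€153689.09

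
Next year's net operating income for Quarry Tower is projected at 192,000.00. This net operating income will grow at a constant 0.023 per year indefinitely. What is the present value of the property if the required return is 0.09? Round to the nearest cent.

Growing perpetuity: P = D₁ / (r − g) = 192,000.0000 / (0.09 − 0.023) = 2,865,671.64

2865671.64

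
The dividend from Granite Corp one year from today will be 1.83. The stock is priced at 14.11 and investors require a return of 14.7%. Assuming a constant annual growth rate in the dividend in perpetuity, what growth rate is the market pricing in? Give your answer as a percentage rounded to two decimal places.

1.73%

P = D₁/(r−g) ⇒ g = r − D₁/P = 0.147 − 1.83/14.11 = 0.017305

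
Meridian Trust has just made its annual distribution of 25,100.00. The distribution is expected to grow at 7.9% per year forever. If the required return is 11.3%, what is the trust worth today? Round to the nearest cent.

796555.88

D₁ = D₀ × (1 + g) = 25,100.00 × 1.079 = 27,082.9000
Growing perpetuity: P = D₁ / (r − g) = 27,082.9000 / (0.113 − 0.079) = 796,555.88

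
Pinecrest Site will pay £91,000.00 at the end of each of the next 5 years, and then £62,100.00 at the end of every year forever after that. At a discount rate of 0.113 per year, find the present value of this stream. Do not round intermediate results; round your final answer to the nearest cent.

PV of 5-year annuity: £91,000.00 × [1 − (1+0.113)^−5] / 0.113 = 333803.83920
Perpetuity value at year 5: £62,100.00 / 0.113 = 549557.52212
PV of perpetuity: 549557.52212 / (1+0.113)^5 = 321763.91318
Total PV = 333803.83920 + 321763.91318 = 655567.75237

£655567.75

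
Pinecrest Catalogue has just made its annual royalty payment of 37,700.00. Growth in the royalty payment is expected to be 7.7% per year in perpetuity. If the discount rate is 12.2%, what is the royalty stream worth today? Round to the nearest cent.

D₁ = D₀ × (1 + g) = 37,700.00 × 1.077 = 40,602.9000
Growing perpetuity: P = D₁ / (r − g) = 40,602.9000 / (0.122 − 0.077) = 902,286.67

902286.67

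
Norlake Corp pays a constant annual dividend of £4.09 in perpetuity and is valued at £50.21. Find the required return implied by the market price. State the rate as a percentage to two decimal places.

P = C/r ⇒ r = C/P = £4.09/£50.21 = 0.081458

8.15%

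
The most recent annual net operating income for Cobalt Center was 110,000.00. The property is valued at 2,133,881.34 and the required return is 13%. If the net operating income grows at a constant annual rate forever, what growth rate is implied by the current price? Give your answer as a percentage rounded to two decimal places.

7.46%

P = D₀(1+g)/(r−g) ⇒ P(r−g) = D₀(1+g) ⇒ g(P+D₀) = P·r − D₀
g = (P·r − D₀)/(P + D₀) = (2,133,881.34×0.13 − 110,000.00) / (2,133,881.34 + 110,000.00) = 0.074605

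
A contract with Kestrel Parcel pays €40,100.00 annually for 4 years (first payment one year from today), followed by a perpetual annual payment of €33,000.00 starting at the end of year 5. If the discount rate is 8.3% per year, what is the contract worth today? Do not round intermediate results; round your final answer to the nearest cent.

€420950.28

PV of 4-year annuity: €40,100.00 × [1 − (1+0.083)^−4] / 0.083 = 131934.19071
Perpetuity value at year 4: €33,000.00 / 0.083 = 397590.36145
PV of perpetuity: 397590.36145 / (1+0.083)^4 = 289016.08979
Total PV = 131934.19071 + 289016.08979 = 420950.28050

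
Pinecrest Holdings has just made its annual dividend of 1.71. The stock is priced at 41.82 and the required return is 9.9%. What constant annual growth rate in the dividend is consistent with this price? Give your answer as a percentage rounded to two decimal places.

5.58%

P = D₀(1+g)/(r−g) ⇒ P(r−g) = D₀(1+g) ⇒ g(P+D₀) = P·r − D₀
g = (P·r − D₀)/(P + D₀) = (41.82×0.099 − 1.71) / (41.82 + 1.71) = 0.055828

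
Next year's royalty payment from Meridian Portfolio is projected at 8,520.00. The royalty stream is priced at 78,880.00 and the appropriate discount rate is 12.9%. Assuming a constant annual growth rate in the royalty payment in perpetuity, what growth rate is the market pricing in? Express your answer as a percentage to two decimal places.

P = D₁/(r−g) ⇒ g = r − D₁/P = 0.129 − 8,520.00/78,880.00 = 0.020988

2.10%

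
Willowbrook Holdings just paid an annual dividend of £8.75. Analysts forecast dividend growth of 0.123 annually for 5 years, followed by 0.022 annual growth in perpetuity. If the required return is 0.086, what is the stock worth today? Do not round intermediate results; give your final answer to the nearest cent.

£213.64

D_1 = 9.82625
D_2 = 11.03488
D_3 = 12.39217
D_4 = 13.91641
D_5 = 15.62812
Terminal value at year 5: TV = D_5×(1+g_2)/(r−g_2) = 15.97194/0.064 = 249.56160
P_0 = D_1/(1+r)^1 + D_2/(1+r)^2 + D_3/(1+r)^3 + D_4/(1+r)^4 + D_5/(1+r)^5 + TV/(1+r)^5
    = 9.04811 + 9.35638 + 9.67515 + 10.00479 + 10.34565 + 165.20707 = 213.63715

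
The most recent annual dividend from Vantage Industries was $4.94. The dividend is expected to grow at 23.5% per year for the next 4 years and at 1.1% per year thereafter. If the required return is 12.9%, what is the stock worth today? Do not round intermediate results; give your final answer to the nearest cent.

$85.46

D_1 = 6.10090
D_2 = 7.53461
D_3 = 9.30525
D_4 = 11.49198
Terminal value at year 4: TV = D_4×(1+g_2)/(r−g_2) = 11.61839/0.118 = 98.46093
P_0 = D_1/(1+r)^1 + D_2/(1+r)^2 + D_3/(1+r)^3 + D_4/(1+r)^4 + TV/(1+r)^4
    = 5.40381 + 5.91116 + 6.46615 + 7.07325 + 60.60217 = 85.45654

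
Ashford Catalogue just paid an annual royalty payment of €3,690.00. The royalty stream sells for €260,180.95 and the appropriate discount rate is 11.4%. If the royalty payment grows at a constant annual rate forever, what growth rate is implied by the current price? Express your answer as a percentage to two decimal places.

9.84%

P = D₀(1+g)/(r−g) ⇒ P(r−g) = D₀(1+g) ⇒ g(P+D₀) = P·r − D₀
g = (P·r − D₀)/(P + D₀) = (€260,180.95×0.114 − €3,690.00) / (€260,180.95 + €3,690.00) = 0.098422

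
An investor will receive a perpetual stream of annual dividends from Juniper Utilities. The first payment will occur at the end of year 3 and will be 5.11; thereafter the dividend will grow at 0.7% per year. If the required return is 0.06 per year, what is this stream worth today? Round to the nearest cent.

85.81

Value at end of year 2: C₁ / (r − g) = 5.11 / (0.06 − 0.007) = 96.4151
Discount to today: PV = 96.4151 / (1 + 0.06)^2 = 96.4151 / 1.123600 = 85.81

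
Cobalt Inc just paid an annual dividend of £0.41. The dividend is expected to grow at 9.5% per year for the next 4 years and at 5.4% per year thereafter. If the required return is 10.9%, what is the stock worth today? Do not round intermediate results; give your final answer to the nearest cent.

D_1 = 0.44895
D_2 = 0.49160
D_3 = 0.53830
D_4 = 0.58944
Terminal value at year 4: TV = D_4×(1+g_2)/(r−g_2) = 0.62127/0.055 = 11.29583
P_0 = D_1/(1+r)^1 + D_2/(1+r)^2 + D_3/(1+r)^3 + D_4/(1+r)^4 + TV/(1+r)^4
    = 0.40482 + 0.39971 + 0.39467 + 0.38969 + 7.46779 = 9.05668

£9.06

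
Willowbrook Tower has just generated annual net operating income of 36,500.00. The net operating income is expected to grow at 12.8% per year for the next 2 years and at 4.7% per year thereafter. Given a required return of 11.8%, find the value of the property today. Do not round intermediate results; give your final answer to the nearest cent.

D_1 = 41172.00000
D_2 = 46442.01600
Terminal value at year 2: TV = D_2×(1+g_2)/(r−g_2) = 48624.79075/0.071 = 684856.20777
P_0 = D_1/(1+r)^1 + D_2/(1+r)^2 + TV/(1+r)^2
    = 36826.47585 + 37155.87188 + 547918.27965 = 621900.62738

621900.63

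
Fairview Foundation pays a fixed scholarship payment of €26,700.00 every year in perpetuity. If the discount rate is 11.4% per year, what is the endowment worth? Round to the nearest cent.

Level perpetuity: PV = C / r = €26,700.00 / 0.114 = €234,210.53

€234210.53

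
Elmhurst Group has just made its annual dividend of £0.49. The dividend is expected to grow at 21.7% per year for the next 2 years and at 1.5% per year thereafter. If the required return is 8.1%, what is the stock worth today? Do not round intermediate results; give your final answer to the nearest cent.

D_1 = 0.59633
D_2 = 0.72573
Terminal value at year 2: TV = D_2×(1+g_2)/(r−g_2) = 0.73662/0.066 = 11.16090
P_0 = D_1/(1+r)^1 + D_2/(1+r)^2 + TV/(1+r)^2
    = 0.55165 + 0.62105 + 9.55098 = 10.72368

£10.72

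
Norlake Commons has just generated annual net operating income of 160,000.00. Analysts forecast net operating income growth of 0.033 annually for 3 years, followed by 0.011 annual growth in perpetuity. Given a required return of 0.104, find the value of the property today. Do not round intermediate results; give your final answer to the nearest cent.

D_1 = 165280.00000
D_2 = 170734.24000
D_3 = 176368.46992
Terminal value at year 3: TV = D_3×(1+g_2)/(r−g_2) = 178308.52309/0.093 = 1917295.94719
P_0 = D_1/(1+r)^1 + D_2/(1+r)^2 + D_3/(1+r)^3 + TV/(1+r)^3
    = 149710.14493 + 140082.04684 + 131073.14709 + 1424891.95382 = 1845757.29268

1845757.29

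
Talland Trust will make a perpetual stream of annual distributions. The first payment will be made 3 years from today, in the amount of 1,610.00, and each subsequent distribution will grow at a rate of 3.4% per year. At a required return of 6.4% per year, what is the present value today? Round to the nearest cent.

Value at end of year 2: C₁ / (r − g) = 1,610.00 / (0.064 − 0.034) = 53,666.6667
Discount to today: PV = 53,666.6667 / (1 + 0.064)^2 = 53,666.6667 / 1.132096 = 47,404.70

47404.70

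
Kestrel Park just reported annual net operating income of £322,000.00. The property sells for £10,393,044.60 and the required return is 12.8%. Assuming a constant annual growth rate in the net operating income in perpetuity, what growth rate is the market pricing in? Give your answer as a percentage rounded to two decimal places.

9.41%

P = D₀(1+g)/(r−g) ⇒ P(r−g) = D₀(1+g) ⇒ g(P+D₀) = P·r − D₀
g = (P·r − D₀)/(P + D₀) = (£10,393,044.60×0.128 − £322,000.00) / (£10,393,044.60 + £322,000.00) = 0.094102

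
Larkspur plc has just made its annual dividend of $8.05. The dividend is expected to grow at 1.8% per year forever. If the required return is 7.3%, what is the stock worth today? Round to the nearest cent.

D₁ = D₀ × (1 + g) = $8.05 × 1.018 = $8.1949
Growing perpetuity: P = D₁ / (r − g) = $8.1949 / (0.073 − 0.018) = $149.00

$149.00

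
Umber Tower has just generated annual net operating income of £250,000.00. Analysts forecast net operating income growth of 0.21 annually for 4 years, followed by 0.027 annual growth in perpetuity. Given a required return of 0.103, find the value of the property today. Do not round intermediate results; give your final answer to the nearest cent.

£6159771.60

D_1 = 302500.00000
D_2 = 366025.00000
D_3 = 442890.25000
D_4 = 535897.20250
Terminal value at year 4: TV = D_4×(1+g_2)/(r−g_2) = 550366.42697/0.076 = 7241663.51273
P_0 = D_1/(1+r)^1 + D_2/(1+r)^2 + D_3/(1+r)^3 + D_4/(1+r)^4 + TV/(1+r)^4
    = 274252.03989 + 300856.72554 + 330042.28278 + 362059.07721 + 4892561.47750 = 6159771.60291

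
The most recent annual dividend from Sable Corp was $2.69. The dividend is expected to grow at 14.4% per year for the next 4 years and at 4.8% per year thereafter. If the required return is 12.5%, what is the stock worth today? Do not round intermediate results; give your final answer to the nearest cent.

D_1 = 3.07736
D_2 = 3.52050
D_3 = 4.02745
D_4 = 4.60740
Terminal value at year 4: TV = D_4×(1+g_2)/(r−g_2) = 4.82856/0.077 = 62.70858
P_0 = D_1/(1+r)^1 + D_2/(1+r)^2 + D_3/(1+r)^3 + D_4/(1+r)^4 + TV/(1+r)^4
    = 2.73543 + 2.78163 + 2.82861 + 2.87638 + 39.14865 = 50.37070

$50.37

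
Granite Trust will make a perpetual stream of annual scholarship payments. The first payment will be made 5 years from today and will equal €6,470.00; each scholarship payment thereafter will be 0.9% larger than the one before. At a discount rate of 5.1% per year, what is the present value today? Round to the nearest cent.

Value at end of year 4: C₁ / (r − g) = €6,470.00 / (0.051 − 0.009) = €154,047.6190
Discount to today: PV = €154,047.6190 / (1 + 0.051)^4 = €154,047.6190 / 1.220143 = €126,253.70

€126253.70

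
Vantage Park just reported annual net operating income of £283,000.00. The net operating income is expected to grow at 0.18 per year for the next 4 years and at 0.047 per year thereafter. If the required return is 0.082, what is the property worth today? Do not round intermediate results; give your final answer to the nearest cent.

D_1 = 333940.00000
D_2 = 394049.20000
D_3 = 464978.05600
D_4 = 548674.10608
Terminal value at year 4: TV = D_4×(1+g_2)/(r−g_2) = 574461.78907/0.035 = 16413193.97331
P_0 = D_1/(1+r)^1 + D_2/(1+r)^2 + D_3/(1+r)^3 + D_4/(1+r)^4 + TV/(1+r)^4
    = 308632.16266 + 336585.90752 + 367071.50728 + 400318.27966 + 11975235.39439 = 13387843.25152

£13387843.25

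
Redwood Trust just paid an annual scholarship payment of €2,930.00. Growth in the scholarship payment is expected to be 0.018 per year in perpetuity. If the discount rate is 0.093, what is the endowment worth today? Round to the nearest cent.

D₁ = D₀ × (1 + g) = €2,930.00 × 1.018 = €2,982.7400
Growing perpetuity: P = D₁ / (r − g) = €2,982.7400 / (0.093 − 0.018) = €39,769.87

€39769.87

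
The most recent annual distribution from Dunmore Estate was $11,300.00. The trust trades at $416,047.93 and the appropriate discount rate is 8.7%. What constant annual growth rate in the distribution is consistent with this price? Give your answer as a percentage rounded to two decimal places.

5.83%

P = D₀(1+g)/(r−g) ⇒ P(r−g) = D₀(1+g) ⇒ g(P+D₀) = P·r − D₀
g = (P·r − D₀)/(P + D₀) = ($416,047.93×0.087 − $11,300.00) / ($416,047.93 + $11,300.00) = 0.058257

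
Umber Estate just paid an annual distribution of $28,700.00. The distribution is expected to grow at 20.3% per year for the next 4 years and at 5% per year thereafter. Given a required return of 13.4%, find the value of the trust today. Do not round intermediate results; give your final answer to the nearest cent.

$587720.45

D_1 = 34526.10000
D_2 = 41534.89830
D_3 = 49966.48265
D_4 = 60109.67863
Terminal value at year 4: TV = D_4×(1+g_2)/(r−g_2) = 63115.16257/0.084 = 751370.98292
P_0 = D_1/(1+r)^1 + D_2/(1+r)^2 + D_3/(1+r)^3 + D_4/(1+r)^4 + TV/(1+r)^4
    = 30446.29630 + 32298.84872 + 34264.12258 + 36348.97660 + 454362.20749 = 587720.45169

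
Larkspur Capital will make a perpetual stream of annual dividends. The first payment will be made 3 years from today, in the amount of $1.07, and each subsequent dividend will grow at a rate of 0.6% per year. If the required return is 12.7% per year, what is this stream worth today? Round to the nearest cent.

$6.96

Value at end of year 2: C₁ / (r − g) = $1.07 / (0.127 − 0.006) = $8.8430
Discount to today: PV = $8.8430 / (1 + 0.127)^2 = $8.8430 / 1.270129 = $6.96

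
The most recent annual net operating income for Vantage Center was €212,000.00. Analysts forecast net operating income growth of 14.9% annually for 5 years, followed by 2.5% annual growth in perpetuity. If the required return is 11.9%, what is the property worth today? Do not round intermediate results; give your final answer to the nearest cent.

D_1 = 243588.00000
D_2 = 279882.61200
D_3 = 321585.12119
D_4 = 369501.30425
D_5 = 424556.99858
Terminal value at year 5: TV = D_5×(1+g_2)/(r−g_2) = 435170.92354/0.094 = 4629477.91002
P_0 = D_1/(1+r)^1 + D_2/(1+r)^2 + D_3/(1+r)^3 + D_4/(1+r)^4 + D_5/(1+r)^5 + TV/(1+r)^5
    = 217683.64611 + 223519.66880 + 229512.15321 + 235665.29405 + 241983.39845 + 2638648.75969 = 3787012.92032

€3787012.92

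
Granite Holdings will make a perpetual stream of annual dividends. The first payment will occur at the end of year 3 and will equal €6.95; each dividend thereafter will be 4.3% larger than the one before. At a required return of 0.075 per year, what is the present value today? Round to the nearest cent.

€187.94

Value at end of year 2: C₁ / (r − g) = €6.95 / (0.075 − 0.043) = €217.1875
Discount to today: PV = €217.1875 / (1 + 0.075)^2 = €217.1875 / 1.155625 = €187.94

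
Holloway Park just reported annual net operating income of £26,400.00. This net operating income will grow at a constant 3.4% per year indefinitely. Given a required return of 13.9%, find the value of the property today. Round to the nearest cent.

£259977.14

D₁ = D₀ × (1 + g) = £26,400.00 × 1.034 = £27,297.6000
Growing perpetuity: P = D₁ / (r − g) = £27,297.6000 / (0.139 − 0.034) = £259,977.14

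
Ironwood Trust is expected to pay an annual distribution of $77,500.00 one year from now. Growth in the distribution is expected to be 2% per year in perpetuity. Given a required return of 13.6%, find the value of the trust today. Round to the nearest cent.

Growing perpetuity: P = D₁ / (r − g) = $77,500.0000 / (0.136 − 0.02) = $668,103.45

$668103.45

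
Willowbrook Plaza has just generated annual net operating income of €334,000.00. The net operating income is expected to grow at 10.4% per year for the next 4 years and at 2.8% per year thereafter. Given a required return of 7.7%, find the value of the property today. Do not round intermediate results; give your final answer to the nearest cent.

€9158580.00

D_1 = 368736.00000
D_2 = 407084.54400
D_3 = 449421.33658
D_4 = 496161.15558
Terminal value at year 4: TV = D_4×(1+g_2)/(r−g_2) = 510053.66794/0.049 = 10409258.52931
P_0 = D_1/(1+r)^1 + D_2/(1+r)^2 + D_3/(1+r)^3 + D_4/(1+r)^4 + TV/(1+r)^4
    = 342373.25905 + 350956.43268 + 359754.78336 + 368773.70550 + 7736721.82159 = 9158580.00218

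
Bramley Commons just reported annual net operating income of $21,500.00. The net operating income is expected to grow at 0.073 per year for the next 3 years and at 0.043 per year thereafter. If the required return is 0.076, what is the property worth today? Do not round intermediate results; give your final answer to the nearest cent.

D_1 = 23069.50000
D_2 = 24753.57350
D_3 = 26560.58437
Terminal value at year 3: TV = D_3×(1+g_2)/(r−g_2) = 27702.68949/0.033 = 839475.43919
P_0 = D_1/(1+r)^1 + D_2/(1+r)^2 + D_3/(1+r)^3 + TV/(1+r)^3
    = 21440.05576 + 21380.27865 + 21320.66821 + 673862.33169 = 738003.33432

$738003.33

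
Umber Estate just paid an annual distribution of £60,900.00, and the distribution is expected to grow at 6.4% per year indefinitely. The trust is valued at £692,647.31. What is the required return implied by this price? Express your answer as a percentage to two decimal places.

D₁ = £60,900.00 × 1.064 = £64,797.6000
P = D₁/(r − g) ⇒ r = D₁/P + g = £64,797.6000/£692,647.31 + 0.064 = 0.093551 + 0.064 = 0.157551

15.76%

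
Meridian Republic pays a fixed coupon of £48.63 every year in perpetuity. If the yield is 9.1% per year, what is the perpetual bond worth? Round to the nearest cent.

Level perpetuity: PV = C / r = £48.63 / 0.091 = £534.40

£534.40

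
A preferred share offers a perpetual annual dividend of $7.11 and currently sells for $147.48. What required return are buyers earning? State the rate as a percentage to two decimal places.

P = C/r ⇒ r = C/P = $7.11/$147.48 = 0.048210

4.82%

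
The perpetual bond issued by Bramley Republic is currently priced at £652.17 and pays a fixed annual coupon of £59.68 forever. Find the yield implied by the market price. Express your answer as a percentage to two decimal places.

P = C/r ⇒ r = C/P = £59.68/£652.17 = 0.091510

9.15%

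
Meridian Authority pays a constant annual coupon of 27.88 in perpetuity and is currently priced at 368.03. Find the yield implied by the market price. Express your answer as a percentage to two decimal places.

P = C/r ⇒ r = C/P = 27.88/368.03 = 0.075755

7.58%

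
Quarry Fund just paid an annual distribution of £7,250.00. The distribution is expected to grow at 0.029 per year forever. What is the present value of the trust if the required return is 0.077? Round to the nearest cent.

£155421.88

D₁ = D₀ × (1 + g) = £7,250.00 × 1.029 = £7,460.2500
Growing perpetuity: P = D₁ / (r − g) = £7,460.2500 / (0.077 − 0.029) = £155,421.88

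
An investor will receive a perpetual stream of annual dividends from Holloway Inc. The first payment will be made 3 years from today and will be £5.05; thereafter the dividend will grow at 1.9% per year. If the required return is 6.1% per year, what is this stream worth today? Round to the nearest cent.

£106.81

Value at end of year 2: C₁ / (r − g) = £5.05 / (0.061 − 0.019) = £120.2381
Discount to today: PV = £120.2381 / (1 + 0.061)^2 = £120.2381 / 1.125721 = £106.81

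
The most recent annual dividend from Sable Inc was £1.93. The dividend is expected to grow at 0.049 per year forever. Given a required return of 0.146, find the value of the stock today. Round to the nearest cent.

D₁ = D₀ × (1 + g) = £1.93 × 1.049 = £2.0246
Growing perpetuity: P = D₁ / (r − g) = £2.0246 / (0.146 − 0.049) = £20.87

£20.87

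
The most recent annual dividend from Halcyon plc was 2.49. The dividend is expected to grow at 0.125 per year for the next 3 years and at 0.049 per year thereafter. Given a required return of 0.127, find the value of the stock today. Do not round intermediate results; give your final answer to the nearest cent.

40.75

D_1 = 2.80125
D_2 = 3.15141
D_3 = 3.54533
Terminal value at year 3: TV = D_3×(1+g_2)/(r−g_2) = 3.71905/0.078 = 47.68017
P_0 = D_1/(1+r)^1 + D_2/(1+r)^2 + D_3/(1+r)^3 + TV/(1+r)^3
    = 2.48558 + 2.48117 + 2.47677 + 33.30934 = 40.75286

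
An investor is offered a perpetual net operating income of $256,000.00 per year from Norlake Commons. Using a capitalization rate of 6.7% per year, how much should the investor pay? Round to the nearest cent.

$3820895.52

Level perpetuity: PV = C / r = $256,000.00 / 0.067 = $3,820,895.52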